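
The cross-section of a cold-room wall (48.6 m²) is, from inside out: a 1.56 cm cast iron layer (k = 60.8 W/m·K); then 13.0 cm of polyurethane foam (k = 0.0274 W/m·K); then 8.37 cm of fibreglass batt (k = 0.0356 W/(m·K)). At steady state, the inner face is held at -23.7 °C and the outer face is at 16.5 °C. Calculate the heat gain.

Resistance network (inner→outer):
  R_cast iron = L/(kA) = 0.0156/(60.8·48.6) = 5.279×10^-6 K/W
  R_polyurethane foam = L/(kA) = 0.130/(0.0274·48.6) = 0.09762 K/W
  R_fibreglass batt = L/(kA) = 0.0837/(0.0356·48.6) = 0.04838 K/W
ΣR = 5.279×10^-6 + 0.09762 + 0.04838 = 0.1460 K/W
Q = ΔT/ΣR = (-23.7 °C − 16.5 °C)/0.1460 = -275 W
(Negative Q ⇒ heat flows inward; heat gain = 275 W.)

Q = 275 W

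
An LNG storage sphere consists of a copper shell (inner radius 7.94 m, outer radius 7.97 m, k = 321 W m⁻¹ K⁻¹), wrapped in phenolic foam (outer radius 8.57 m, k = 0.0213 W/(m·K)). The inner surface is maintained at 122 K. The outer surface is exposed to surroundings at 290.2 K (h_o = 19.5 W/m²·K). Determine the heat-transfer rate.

Q = 5.12 kW

Treat each layer as a resistance in series:
  R_copper = (1/7.94 − 1/7.97)/(4πk) = 4.741×10^-4/(4π·321) = 1.175×10^-7 K/W
  R_phenolic foam = (1/7.97 − 1/8.57)/(4πk) = 0.008784/(4π·0.0213) = 0.03282 K/W
  R_conv,out = 1/(4πr²h) = 1/(4π·8.57²·19.5) = 5.556×10^-5 K/W
ΣR = 1.175×10^-7 + 0.03282 + 5.556×10^-5 = 0.03288 K/W
Q = ΔT/ΣR = (122 K − 290.2 K)/0.03288 = -5120 W
(Negative Q ⇒ heat flows inward; heat gain = 5120 W.)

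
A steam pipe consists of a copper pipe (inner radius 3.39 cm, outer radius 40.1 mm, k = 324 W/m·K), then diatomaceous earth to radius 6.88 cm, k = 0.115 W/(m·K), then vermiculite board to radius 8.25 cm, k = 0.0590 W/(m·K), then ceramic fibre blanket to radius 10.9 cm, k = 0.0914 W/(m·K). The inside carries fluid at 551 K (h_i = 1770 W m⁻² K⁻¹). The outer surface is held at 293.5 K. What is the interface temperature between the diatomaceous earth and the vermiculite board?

Treat each layer as a resistance in series:
  R'_conv,in = 1/(2πr h) = 1/(2π·0.0339·1770) = 0.002652 m·K/W
  R'_copper = ln(0.0401/0.0339)/(2πk) = 0.1680/(2π·324) = 8.251×10^-5 m·K/W
  R'_diatomaceous earth = ln(0.0688/0.0401)/(2πk) = 0.5398/(2π·0.115) = 0.7471 m·K/W
  R'_vermiculite board = ln(0.0825/0.0688)/(2πk) = 0.1816/(2π·0.0590) = 0.4899 m·K/W
  R'_ceramic fibre blanket = ln(0.109/0.0825)/(2πk) = 0.2785/(2π·0.0914) = 0.4850 m·K/W
ΣR = 0.002652 + 8.251×10^-5 + 0.7471 + 0.4899 + 0.4850 = 1.725 m·K/W
Q' = ΔT/ΣR = (551 K − 293.5 K)/1.725 = 149.3 W/m
From the inner boundary to the diatomaceous earth/vermiculite board interface, ΣR_partial = 0.7498 m·K/W.
T_interface = T_in − Q'·ΣR_partial = 551 K − (149.3)(0.7498) = 439 K

T = 439 K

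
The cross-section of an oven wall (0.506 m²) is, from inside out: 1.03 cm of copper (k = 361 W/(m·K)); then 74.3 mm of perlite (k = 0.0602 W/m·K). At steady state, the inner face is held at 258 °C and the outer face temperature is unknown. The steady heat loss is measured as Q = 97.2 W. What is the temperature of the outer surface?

Series resistances:
  R_copper = L/(kA) = 0.0103/(361·0.506) = 5.639×10^-5 K/W
  R_perlite = L/(kA) = 0.0743/(0.0602·0.506) = 2.439 K/W
ΣR = 2.439 K/W
ΔT = Q·ΣR = 97.2 × 2.439 = 237.1 K
Heat flows outward, so T_out = T_in − ΔT = 258 − 237.1 = 20.9 °C

T_out = 20.9 °C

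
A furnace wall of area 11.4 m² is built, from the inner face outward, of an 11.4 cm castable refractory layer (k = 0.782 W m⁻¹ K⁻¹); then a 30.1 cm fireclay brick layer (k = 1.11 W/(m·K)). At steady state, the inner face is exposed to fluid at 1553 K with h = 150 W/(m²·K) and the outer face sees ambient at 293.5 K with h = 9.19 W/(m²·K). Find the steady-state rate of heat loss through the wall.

Series thermal resistances, inner to outer:
  R_conv,in = 1/(hA) = 1/(150·11.4) = 5.848×10^-4 K/W
  R_castable refractory = L/(kA) = 0.114/(0.782·11.4) = 0.01279 K/W
  R_fireclay brick = L/(kA) = 0.301/(1.11·11.4) = 0.02379 K/W
  R_conv,out = 1/(hA) = 1/(9.19·11.4) = 0.009545 K/W
ΣR = 5.848×10^-4 + 0.01279 + 0.02379 + 0.009545 = 0.04671 K/W
Q = ΔT/ΣR = (1553 K − 293.5 K)/0.04671 = 27000 W

Q = 27000 W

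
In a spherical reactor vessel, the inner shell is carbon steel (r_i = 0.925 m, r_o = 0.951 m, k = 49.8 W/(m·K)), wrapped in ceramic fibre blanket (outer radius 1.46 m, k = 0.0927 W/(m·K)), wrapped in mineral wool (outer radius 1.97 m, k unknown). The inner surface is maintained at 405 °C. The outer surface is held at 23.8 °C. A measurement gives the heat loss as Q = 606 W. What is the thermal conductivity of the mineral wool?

ΣR = ΔT/Q = |405 − 23.8|/606 = 0.6290 K/W
Known resistances:
  R_carbon steel = (1/0.925 − 1/0.951)/(4πk) = 0.02956/(4π·49.8) = 4.723×10^-5 K/W
  R_ceramic fibre blanket = (1/0.951 − 1/1.46)/(4πk) = 0.3666/(4π·0.0927) = 0.3147 K/W
R_mineral wool = ΣR − ΣR_known = 0.6290 − 0.3147 = 0.3143 K/W
(1/r₁−1/r₂)/(4πk) = 0.3143 ⇒ k = 0.1773/(4π·0.3143) = 0.0449 W/m·K

k = 0.0449 W/m·K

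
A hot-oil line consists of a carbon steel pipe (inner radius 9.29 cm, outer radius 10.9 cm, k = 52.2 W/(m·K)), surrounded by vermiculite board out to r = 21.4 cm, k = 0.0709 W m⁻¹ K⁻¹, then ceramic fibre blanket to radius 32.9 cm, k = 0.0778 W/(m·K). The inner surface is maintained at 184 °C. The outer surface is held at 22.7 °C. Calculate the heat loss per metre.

Resistance network (inner→outer):
  R'_carbon steel = ln(0.109/0.0929)/(2πk) = 0.1598/(2π·52.2) = 4.873×10^-4 m·K/W
  R'_vermiculite board = ln(0.214/0.109)/(2πk) = 0.6746/(2π·0.0709) = 1.514 m·K/W
  R'_ceramic fibre blanket = ln(0.329/0.214)/(2πk) = 0.4301/(2π·0.0778) = 0.8798 m·K/W
ΣR = 4.873×10^-4 + 1.514 + 0.8798 = 2.394 m·K/W
Q' = ΔT/ΣR = (184 °C − 22.7 °C)/2.394 = 67.4 W/m

Q' = 67.4 W/m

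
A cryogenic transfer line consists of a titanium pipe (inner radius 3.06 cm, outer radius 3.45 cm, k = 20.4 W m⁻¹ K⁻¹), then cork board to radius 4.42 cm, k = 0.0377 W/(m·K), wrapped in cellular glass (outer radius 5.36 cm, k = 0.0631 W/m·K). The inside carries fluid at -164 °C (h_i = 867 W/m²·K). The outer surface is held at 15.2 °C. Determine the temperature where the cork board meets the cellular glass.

Treat each layer as a resistance in series:
  R'_conv,in = 1/(2πr h) = 1/(2π·0.0306·867) = 0.005999 m·K/W
  R'_titanium = ln(0.0345/0.0306)/(2πk) = 0.1200/(2π·20.4) = 9.359×10^-4 m·K/W
  R'_cork board = ln(0.0442/0.0345)/(2πk) = 0.2478/(2π·0.0377) = 1.046 m·K/W
  R'_cellular glass = ln(0.0536/0.0442)/(2πk) = 0.1928/(2π·0.0631) = 0.4864 m·K/W
ΣR = 0.005999 + 9.359×10^-4 + 1.046 + 0.4864 = 1.539 m·K/W
Q' = ΔT/ΣR = (-164 °C − 15.2 °C)/1.539 = -116.4 W/m
From the inner boundary to the cork board/cellular glass interface, ΣR_partial = 1.053 m·K/W.
T_interface = T_in − Q'·ΣR_partial = -164 °C − (-116.4)(1.053) = -41.4 °C

T = -41.4 °C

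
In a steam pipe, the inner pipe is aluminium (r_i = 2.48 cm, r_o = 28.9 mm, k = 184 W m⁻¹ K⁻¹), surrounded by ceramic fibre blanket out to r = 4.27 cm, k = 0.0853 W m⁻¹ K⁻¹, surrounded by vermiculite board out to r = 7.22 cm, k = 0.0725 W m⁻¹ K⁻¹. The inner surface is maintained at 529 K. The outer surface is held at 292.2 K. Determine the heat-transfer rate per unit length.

Series thermal resistances, inner to outer:
  R'_aluminium = ln(0.0289/0.0248)/(2πk) = 0.1530/(2π·184) = 1.323×10^-4 m·K/W
  R'_ceramic fibre blanket = ln(0.0427/0.0289)/(2πk) = 0.3904/(2π·0.0853) = 0.7283 m·K/W
  R'_vermiculite board = ln(0.0722/0.0427)/(2πk) = 0.5252/(2π·0.0725) = 1.153 m·K/W
ΣR = 1.323×10^-4 + 0.7283 + 1.153 = 1.881 m·K/W
Q' = ΔT/ΣR = (529 K − 292.2 K)/1.881 = 126 W/m

Q' = 126 W/m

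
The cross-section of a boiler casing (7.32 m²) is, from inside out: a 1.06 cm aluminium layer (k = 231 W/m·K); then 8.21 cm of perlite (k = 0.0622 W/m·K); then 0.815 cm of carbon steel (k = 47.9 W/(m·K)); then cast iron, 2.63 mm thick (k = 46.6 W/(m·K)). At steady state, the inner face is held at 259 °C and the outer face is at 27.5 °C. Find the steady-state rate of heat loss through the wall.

Treat each layer as a resistance in series:
  R_aluminium = L/(kA) = 0.0106/(231·7.32) = 6.269×10^-6 K/W
  R_perlite = L/(kA) = 0.0821/(0.0622·7.32) = 0.1803 K/W
  R_carbon steel = L/(kA) = 0.00815/(47.9·7.32) = 2.324×10^-5 K/W
  R_cast iron = L/(kA) = 0.00263/(46.6·7.32) = 7.710×10^-6 K/W
ΣR = 6.269×10^-6 + 0.1803 + 2.324×10^-5 + 7.710×10^-6 = 0.1803 K/W
Q = ΔT/ΣR = (259 °C − 27.5 °C)/0.1803 = 1280 W

Q = 1280 W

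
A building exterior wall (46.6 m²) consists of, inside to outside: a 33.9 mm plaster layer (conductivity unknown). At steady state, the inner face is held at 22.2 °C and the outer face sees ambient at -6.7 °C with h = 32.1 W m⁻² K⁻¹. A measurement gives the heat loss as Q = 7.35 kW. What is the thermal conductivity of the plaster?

k = 0.223 W/m·K

ΣR = ΔT/Q = |22.2 − -6.7|/7350 = 0.003932 K/W
Known resistances:
  R_conv,out = 1/(hA) = 1/(32.1·46.6) = 6.685×10^-4 K/W
R_plaster = ΣR − ΣR_known = 0.003932 − 6.685×10^-4 = 0.003263 K/W
L/(kA) = 0.003263 ⇒ k = 0.0339/(0.003263·46.6) = 0.223 W/m·K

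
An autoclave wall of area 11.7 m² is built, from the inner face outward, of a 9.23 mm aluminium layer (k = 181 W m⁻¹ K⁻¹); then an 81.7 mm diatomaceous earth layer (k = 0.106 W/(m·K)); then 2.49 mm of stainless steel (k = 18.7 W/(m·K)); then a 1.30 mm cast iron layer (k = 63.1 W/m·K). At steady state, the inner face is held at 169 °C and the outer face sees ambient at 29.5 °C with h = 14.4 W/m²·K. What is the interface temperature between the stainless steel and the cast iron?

T = 41.0 °C

Resistance network (inner→outer):
  R_aluminium = L/(kA) = 0.00923/(181·11.7) = 4.359×10^-6 K/W
  R_diatomaceous earth = L/(kA) = 0.0817/(0.106·11.7) = 0.06588 K/W
  R_stainless steel = L/(kA) = 0.00249/(18.7·11.7) = 1.138×10^-5 K/W
  R_cast iron = L/(kA) = 0.00130/(63.1·11.7) = 1.761×10^-6 K/W
  R_conv,out = 1/(hA) = 1/(14.4·11.7) = 0.005935 K/W
ΣR = 4.359×10^-6 + 0.06588 + 1.138×10^-5 + 1.761×10^-6 + 0.005935 = 0.07183 K/W
Q = ΔT/ΣR = (169 °C − 29.5 °C)/0.07183 = 1942 W
From the inner boundary to the stainless steel/cast iron interface, ΣR_partial = 0.06590 K/W.
T_interface = T_in − Q·ΣR_partial = 169 °C − (1942)(0.06590) = 41.0 °C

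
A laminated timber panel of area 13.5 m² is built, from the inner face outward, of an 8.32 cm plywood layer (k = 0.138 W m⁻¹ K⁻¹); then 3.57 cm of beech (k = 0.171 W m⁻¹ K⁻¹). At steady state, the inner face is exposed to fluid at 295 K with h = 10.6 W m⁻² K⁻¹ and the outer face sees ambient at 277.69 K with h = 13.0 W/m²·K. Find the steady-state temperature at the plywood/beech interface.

Resistance network (inner→outer):
  R_conv,in = 1/(hA) = 1/(10.6·13.5) = 0.006988 K/W
  R_plywood = L/(kA) = 0.0832/(0.138·13.5) = 0.04466 K/W
  R_beech = L/(kA) = 0.0357/(0.171·13.5) = 0.01546 K/W
  R_conv,out = 1/(hA) = 1/(13.0·13.5) = 0.005698 K/W
ΣR = 0.006988 + 0.04466 + 0.01546 + 0.005698 = 0.07281 K/W
Q = ΔT/ΣR = (295 K − 277.69 K)/0.07281 = 237.7 W
From the inner boundary to the plywood/beech interface, ΣR_partial = 0.05165 K/W.
T_interface = T_in − Q·ΣR_partial = 295 K − (237.7)(0.05165) = 282.72 K

T = 282.72 K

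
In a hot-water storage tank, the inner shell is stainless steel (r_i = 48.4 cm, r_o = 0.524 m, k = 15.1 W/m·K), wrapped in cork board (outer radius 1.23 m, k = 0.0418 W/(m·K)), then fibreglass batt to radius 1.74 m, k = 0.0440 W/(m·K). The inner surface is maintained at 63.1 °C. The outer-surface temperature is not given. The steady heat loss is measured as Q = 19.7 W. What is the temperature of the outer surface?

Series resistances:
  R_stainless steel = (1/0.484 − 1/0.524)/(4πk) = 0.1577/(4π·15.1) = 8.312×10^-4 K/W
  R_cork board = (1/0.524 − 1/1.23)/(4πk) = 1.095/(4π·0.0418) = 2.085 K/W
  R_fibreglass batt = (1/1.23 − 1/1.74)/(4πk) = 0.2383/(4π·0.0440) = 0.4310 K/W
ΣR = 2.517 K/W
ΔT = Q·ΣR = 19.7 × 2.517 = 49.58 K
Heat flows outward, so T_out = T_in − ΔT = 63.1 − 49.58 = 13.5 °C

T_out = 13.5 °C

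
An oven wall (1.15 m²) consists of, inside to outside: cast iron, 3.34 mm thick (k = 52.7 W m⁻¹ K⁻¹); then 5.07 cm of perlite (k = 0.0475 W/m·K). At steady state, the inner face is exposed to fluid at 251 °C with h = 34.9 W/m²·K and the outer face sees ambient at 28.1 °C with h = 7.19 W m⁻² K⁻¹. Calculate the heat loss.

Q = 208 W

Treat each layer as a resistance in series:
  R_conv,in = 1/(hA) = 1/(34.9·1.15) = 0.02492 K/W
  R_cast iron = L/(kA) = 0.00334/(52.7·1.15) = 5.511×10^-5 K/W
  R_perlite = L/(kA) = 0.0507/(0.0475·1.15) = 0.9281 K/W
  R_conv,out = 1/(hA) = 1/(7.19·1.15) = 0.1209 K/W
ΣR = 0.02492 + 5.511×10^-5 + 0.9281 + 0.1209 = 1.074 K/W
Q = ΔT/ΣR = (251 °C − 28.1 °C)/1.074 = 208 W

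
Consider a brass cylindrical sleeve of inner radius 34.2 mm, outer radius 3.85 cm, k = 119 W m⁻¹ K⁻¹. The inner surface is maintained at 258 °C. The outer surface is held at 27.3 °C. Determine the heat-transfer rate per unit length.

Q' = 1.46×10^6 W/m

Q' = 2πk·ΔT/ln(r₂/r₁) = 2π × 119 × 230.7 / ln(0.0385/0.0342) = 1.46×10^6 W/m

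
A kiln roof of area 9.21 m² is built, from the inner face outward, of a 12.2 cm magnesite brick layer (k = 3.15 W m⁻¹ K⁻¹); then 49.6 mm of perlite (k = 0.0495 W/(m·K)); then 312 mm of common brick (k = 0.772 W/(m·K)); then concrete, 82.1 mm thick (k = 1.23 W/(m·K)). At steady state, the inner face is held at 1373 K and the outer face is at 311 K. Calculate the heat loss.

Q = 6.47 kW

Resistance network (inner→outer):
  R_magnesite brick = L/(kA) = 0.122/(3.15·9.21) = 0.004205 K/W
  R_perlite = L/(kA) = 0.0496/(0.0495·9.21) = 0.1088 K/W
  R_common brick = L/(kA) = 0.312/(0.772·9.21) = 0.04388 K/W
  R_concrete = L/(kA) = 0.0821/(1.23·9.21) = 0.007247 K/W
ΣR = 0.004205 + 0.1088 + 0.04388 + 0.007247 = 0.1641 K/W
Q = ΔT/ΣR = (1373 K − 311 K)/0.1641 = 6470 W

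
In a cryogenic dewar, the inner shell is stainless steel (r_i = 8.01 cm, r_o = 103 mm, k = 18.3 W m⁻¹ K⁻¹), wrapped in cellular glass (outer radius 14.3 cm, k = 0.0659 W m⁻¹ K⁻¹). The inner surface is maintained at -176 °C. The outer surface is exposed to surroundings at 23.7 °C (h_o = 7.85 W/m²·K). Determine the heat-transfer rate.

Q = 52.7 W

Resistance network (inner→outer):
  R_stainless steel = (1/0.0801 − 1/0.103)/(4πk) = 2.776/(4π·18.3) = 0.01207 K/W
  R_cellular glass = (1/0.103 − 1/0.143)/(4πk) = 2.716/(4π·0.0659) = 3.279 K/W
  R_conv,out = 1/(4πr²h) = 1/(4π·0.143²·7.85) = 0.4957 K/W
ΣR = 0.01207 + 3.279 + 0.4957 = 3.787 K/W
Q = ΔT/ΣR = (-176 °C − 23.7 °C)/3.787 = -52.7 W
(Negative Q ⇒ heat flows inward; heat gain = 52.7 W.)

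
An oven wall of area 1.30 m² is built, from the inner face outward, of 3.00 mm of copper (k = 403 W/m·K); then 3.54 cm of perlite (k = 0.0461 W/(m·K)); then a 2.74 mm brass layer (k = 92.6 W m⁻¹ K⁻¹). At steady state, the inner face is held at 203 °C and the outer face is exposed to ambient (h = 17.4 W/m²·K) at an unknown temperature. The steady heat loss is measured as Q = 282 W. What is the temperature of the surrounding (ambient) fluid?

T_out = 24.0 °C

Series resistances:
  R_copper = L/(kA) = 0.00300/(403·1.30) = 5.726×10^-6 K/W
  R_perlite = L/(kA) = 0.0354/(0.0461·1.30) = 0.5907 K/W
  R_brass = L/(kA) = 0.00274/(92.6·1.30) = 2.276×10^-5 K/W
  R_conv,out = 1/(hA) = 1/(17.4·1.30) = 0.04421 K/W
ΣR = 0.6349 K/W
ΔT = Q·ΣR = 282 × 0.6349 = 179.0 K
Heat flows outward, so T_out = T_in − ΔT = 203 − 179.0 = 24.0 °C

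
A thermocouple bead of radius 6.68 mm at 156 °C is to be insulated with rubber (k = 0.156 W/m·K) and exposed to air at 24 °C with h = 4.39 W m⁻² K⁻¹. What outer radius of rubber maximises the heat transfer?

r_cr = 7.11 cm

For a sphere, r_cr = 2k_ins/h = 2·0.156/4.39 = 0.0711 m = 7.11 cm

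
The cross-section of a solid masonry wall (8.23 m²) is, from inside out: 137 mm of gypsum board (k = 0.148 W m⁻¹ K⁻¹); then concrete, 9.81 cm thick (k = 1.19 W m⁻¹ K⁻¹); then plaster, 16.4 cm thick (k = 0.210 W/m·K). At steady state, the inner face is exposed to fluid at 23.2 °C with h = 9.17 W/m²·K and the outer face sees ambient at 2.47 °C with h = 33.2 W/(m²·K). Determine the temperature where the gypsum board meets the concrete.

Resistance network (inner→outer):
  R_conv,in = 1/(hA) = 1/(9.17·8.23) = 0.01325 K/W
  R_gypsum board = L/(kA) = 0.137/(0.148·8.23) = 0.1125 K/W
  R_concrete = L/(kA) = 0.0981/(1.19·8.23) = 0.01002 K/W
  R_plaster = L/(kA) = 0.164/(0.210·8.23) = 0.09489 K/W
  R_conv,out = 1/(hA) = 1/(33.2·8.23) = 0.003660 K/W
ΣR = 0.01325 + 0.1125 + 0.01002 + 0.09489 + 0.003660 = 0.2343 K/W
Q = ΔT/ΣR = (23.2 °C − 2.47 °C)/0.2343 = 88.48 W
From the inner boundary to the gypsum board/concrete interface, ΣR_partial = 0.1258 K/W.
T_interface = T_in − Q·ΣR_partial = 23.2 °C − (88.48)(0.1258) = 12.1 °C

T = 12.1 °C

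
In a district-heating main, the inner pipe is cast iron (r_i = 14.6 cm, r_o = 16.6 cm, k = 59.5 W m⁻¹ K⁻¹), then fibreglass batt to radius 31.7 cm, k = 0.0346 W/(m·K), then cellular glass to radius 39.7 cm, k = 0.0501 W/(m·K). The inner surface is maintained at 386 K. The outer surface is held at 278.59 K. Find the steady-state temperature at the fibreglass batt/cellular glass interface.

T = 299.4 K

Resistance network (inner→outer):
  R'_cast iron = ln(0.166/0.146)/(2πk) = 0.1284/(2π·59.5) = 3.434×10^-4 m·K/W
  R'_fibreglass batt = ln(0.317/0.166)/(2πk) = 0.6469/(2π·0.0346) = 2.976 m·K/W
  R'_cellular glass = ln(0.397/0.317)/(2πk) = 0.2250/(2π·0.0501) = 0.7149 m·K/W
ΣR = 3.434×10^-4 + 2.976 + 0.7149 = 3.691 m·K/W
Q' = ΔT/ΣR = (386 K − 278.59 K)/3.691 = 29.10 W/m
From the inner boundary to the fibreglass batt/cellular glass interface, ΣR_partial = 2.976 m·K/W.
T_interface = T_in − Q'·ΣR_partial = 386 K − (29.10)(2.976) = 299.4 K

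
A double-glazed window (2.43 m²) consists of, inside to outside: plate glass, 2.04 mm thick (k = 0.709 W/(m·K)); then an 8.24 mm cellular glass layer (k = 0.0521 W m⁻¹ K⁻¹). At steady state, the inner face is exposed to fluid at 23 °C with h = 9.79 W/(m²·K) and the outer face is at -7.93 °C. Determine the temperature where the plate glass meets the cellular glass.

Resistance network (inner→outer):
  R_conv,in = 1/(hA) = 1/(9.79·2.43) = 0.04203 K/W
  R_plate glass = L/(kA) = 0.00204/(0.709·2.43) = 0.001184 K/W
  R_cellular glass = L/(kA) = 0.00824/(0.0521·2.43) = 0.06509 K/W
ΣR = 0.04203 + 0.001184 + 0.06509 = 0.1083 K/W
Q = ΔT/ΣR = (23 °C − -7.93 °C)/0.1083 = 285.6 W
From the inner boundary to the plate glass/cellular glass interface, ΣR_partial = 0.04321 K/W.
T_interface = T_in − Q·ΣR_partial = 23 °C − (285.6)(0.04321) = 10.7 °C

T = 10.7 °C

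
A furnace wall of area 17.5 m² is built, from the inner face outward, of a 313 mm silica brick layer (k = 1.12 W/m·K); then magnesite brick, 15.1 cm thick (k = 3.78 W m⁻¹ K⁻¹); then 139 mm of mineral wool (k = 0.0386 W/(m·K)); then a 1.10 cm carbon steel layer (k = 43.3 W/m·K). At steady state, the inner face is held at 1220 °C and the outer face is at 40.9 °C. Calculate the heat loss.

Treat each layer as a resistance in series:
  R_silica brick = L/(kA) = 0.313/(1.12·17.5) = 0.01597 K/W
  R_magnesite brick = L/(kA) = 0.151/(3.78·17.5) = 0.002283 K/W
  R_mineral wool = L/(kA) = 0.139/(0.0386·17.5) = 0.2058 K/W
  R_carbon steel = L/(kA) = 0.0110/(43.3·17.5) = 1.452×10^-5 K/W
ΣR = 0.01597 + 0.002283 + 0.2058 + 1.452×10^-5 = 0.2241 K/W
Q = ΔT/ΣR = (1220 °C − 40.9 °C)/0.2241 = 5260 W

Q = 5.26 kW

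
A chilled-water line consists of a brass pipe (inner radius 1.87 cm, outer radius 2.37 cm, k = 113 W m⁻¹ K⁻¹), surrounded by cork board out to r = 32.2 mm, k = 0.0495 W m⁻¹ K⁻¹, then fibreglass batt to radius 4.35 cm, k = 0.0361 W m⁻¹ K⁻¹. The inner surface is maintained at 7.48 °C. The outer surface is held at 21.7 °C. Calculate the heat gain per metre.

Resistance network (inner→outer):
  R'_brass = ln(0.0237/0.0187)/(2πk) = 0.2370/(2π·113) = 3.337×10^-4 m·K/W
  R'_cork board = ln(0.0322/0.0237)/(2πk) = 0.3065/(2π·0.0495) = 0.9854 m·K/W
  R'_fibreglass batt = ln(0.0435/0.0322)/(2πk) = 0.3008/(2π·0.0361) = 1.326 m·K/W
ΣR = 3.337×10^-4 + 0.9854 + 1.326 = 2.312 m·K/W
Q' = ΔT/ΣR = (7.48 °C − 21.7 °C)/2.312 = -6.15 W/m
(Negative Q' ⇒ heat flows inward; heat gain = 6.15 W/m.)

Q' = 6.15 W/m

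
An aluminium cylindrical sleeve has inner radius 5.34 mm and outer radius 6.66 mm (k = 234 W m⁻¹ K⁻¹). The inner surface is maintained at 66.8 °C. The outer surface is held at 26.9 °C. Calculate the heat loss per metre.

Q' = 2πk·ΔT/ln(r₂/r₁) = 2π × 234 × 39.9 / ln(0.00666/0.00534) = 2.66×10^5 W/m

Q' = 2.66×10^5 W/m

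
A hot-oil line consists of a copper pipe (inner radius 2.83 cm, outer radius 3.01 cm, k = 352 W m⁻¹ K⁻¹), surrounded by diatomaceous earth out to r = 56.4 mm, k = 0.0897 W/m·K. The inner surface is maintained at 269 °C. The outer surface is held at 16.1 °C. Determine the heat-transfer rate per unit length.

Q' = 227 W/m

Resistance network (inner→outer):
  R'_copper = ln(0.0301/0.0283)/(2πk) = 0.06166/(2π·352) = 2.788×10^-5 m·K/W
  R'_diatomaceous earth = ln(0.0564/0.0301)/(2πk) = 0.6279/(2π·0.0897) = 1.114 m·K/W
ΣR = 2.788×10^-5 + 1.114 = 1.114 m·K/W
Q' = ΔT/ΣR = (269 °C − 16.1 °C)/1.114 = 227 W/m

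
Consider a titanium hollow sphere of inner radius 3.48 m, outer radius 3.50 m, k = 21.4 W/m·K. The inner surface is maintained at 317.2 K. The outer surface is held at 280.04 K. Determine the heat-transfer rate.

Q = 4πk·ΔT/(1/r₁ − 1/r₂) = 4π × 21.4 × 37.16 / (1/3.48 − 1/3.50) = 6.09×10^6 W

Q = 6.09×10^6 W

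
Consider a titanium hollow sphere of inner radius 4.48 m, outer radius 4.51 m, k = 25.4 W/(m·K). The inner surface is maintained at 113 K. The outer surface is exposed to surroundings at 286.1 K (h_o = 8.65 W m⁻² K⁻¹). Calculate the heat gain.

Resistance network (inner→outer):
  R_titanium = (1/4.48 − 1/4.51)/(4πk) = 0.001485/(4π·25.4) = 4.652×10^-6 K/W
  R_conv,out = 1/(4πr²h) = 1/(4π·4.51²·8.65) = 4.523×10^-4 K/W
ΣR = 4.652×10^-6 + 4.523×10^-4 = 4.570×10^-4 K/W
Q = ΔT/ΣR = (113 K − 286.1 K)/4.570×10^-4 = -3.79×10^5 W
(Negative Q ⇒ heat flows inward; heat gain = 3.79×10^5 W.)

Q = 3.79×10^5 W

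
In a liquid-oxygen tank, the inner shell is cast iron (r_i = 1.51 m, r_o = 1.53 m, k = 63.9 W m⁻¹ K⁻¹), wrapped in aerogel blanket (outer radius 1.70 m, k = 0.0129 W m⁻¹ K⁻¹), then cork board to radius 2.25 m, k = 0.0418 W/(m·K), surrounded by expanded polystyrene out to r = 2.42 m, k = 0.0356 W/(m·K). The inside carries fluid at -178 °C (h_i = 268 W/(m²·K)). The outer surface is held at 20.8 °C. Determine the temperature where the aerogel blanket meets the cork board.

Series thermal resistances, inner to outer:
  R_conv,in = 1/(4πr²h) = 1/(4π·1.51²·268) = 1.302×10^-4 K/W
  R_cast iron = (1/1.51 − 1/1.53)/(4πk) = 0.008657/(4π·63.9) = 1.078×10^-5 K/W
  R_aerogel blanket = (1/1.53 − 1/1.70)/(4πk) = 0.06536/(4π·0.0129) = 0.4032 K/W
  R_cork board = (1/1.70 − 1/2.25)/(4πk) = 0.1438/(4π·0.0418) = 0.2737 K/W
  R_expanded polystyrene = (1/2.25 − 1/2.42)/(4πk) = 0.03122/(4π·0.0356) = 0.06979 K/W
ΣR = 1.302×10^-4 + 1.078×10^-5 + 0.4032 + 0.2737 + 0.06979 = 0.7468 K/W
Q = ΔT/ΣR = (-178 °C − 20.8 °C)/0.7468 = -266.2 W
From the inner boundary to the aerogel blanket/cork board interface, ΣR_partial = 0.4033 K/W.
T_interface = T_in − Q·ΣR_partial = -178 °C − (-266.2)(0.4033) = -70.6 °C

T = -70.6 °C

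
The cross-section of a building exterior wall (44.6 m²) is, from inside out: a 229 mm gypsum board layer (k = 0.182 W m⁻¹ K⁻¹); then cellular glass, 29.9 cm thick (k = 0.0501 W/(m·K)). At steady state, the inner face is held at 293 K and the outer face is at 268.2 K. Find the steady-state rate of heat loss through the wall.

Series thermal resistances, inner to outer:
  R_gypsum board = L/(kA) = 0.229/(0.182·44.6) = 0.02821 K/W
  R_cellular glass = L/(kA) = 0.299/(0.0501·44.6) = 0.1338 K/W
ΣR = 0.02821 + 0.1338 = 0.1620 K/W
Q = ΔT/ΣR = (293 K − 268.2 K)/0.1620 = 153 W

Q = 153 W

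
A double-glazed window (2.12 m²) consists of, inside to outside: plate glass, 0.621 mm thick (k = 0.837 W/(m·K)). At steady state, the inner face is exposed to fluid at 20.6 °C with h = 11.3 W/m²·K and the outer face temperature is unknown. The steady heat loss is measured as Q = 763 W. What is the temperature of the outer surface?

Series resistances:
  R_conv,in = 1/(hA) = 1/(11.3·2.12) = 0.04174 K/W
  R_plate glass = L/(kA) = 6.21×10^-4/(0.837·2.12) = 3.500×10^-4 K/W
ΣR = 0.04209 K/W
ΔT = Q·ΣR = 763 × 0.04209 = 32.11 K
Heat flows outward, so T_out = T_in − ΔT = 20.6 − 32.11 = -11.5 °C

T_out = -11.5 °C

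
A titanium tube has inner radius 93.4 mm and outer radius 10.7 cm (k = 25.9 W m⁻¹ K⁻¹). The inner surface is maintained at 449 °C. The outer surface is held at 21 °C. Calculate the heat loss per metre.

Q' = 2πk·ΔT/ln(r₂/r₁) = 2π × 25.9 × 428 / ln(0.107/0.0934) = 5.12×10^5 W/m

Q' = 5.12×10^5 W/m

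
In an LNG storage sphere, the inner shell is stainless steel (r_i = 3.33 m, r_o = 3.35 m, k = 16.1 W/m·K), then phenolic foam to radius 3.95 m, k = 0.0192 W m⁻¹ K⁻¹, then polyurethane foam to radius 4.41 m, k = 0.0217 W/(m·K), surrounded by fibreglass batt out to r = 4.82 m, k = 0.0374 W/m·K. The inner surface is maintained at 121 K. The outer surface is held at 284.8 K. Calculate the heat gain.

Resistance network (inner→outer):
  R_stainless steel = (1/3.33 − 1/3.35)/(4πk) = 0.001793/(4π·16.1) = 8.861×10^-6 K/W
  R_phenolic foam = (1/3.35 − 1/3.95)/(4πk) = 0.04534/(4π·0.0192) = 0.1879 K/W
  R_polyurethane foam = (1/3.95 − 1/4.41)/(4πk) = 0.02641/(4π·0.0217) = 0.09684 K/W
  R_fibreglass batt = (1/4.41 − 1/4.82)/(4πk) = 0.01929/(4π·0.0374) = 0.04104 K/W
ΣR = 8.861×10^-6 + 0.1879 + 0.09684 + 0.04104 = 0.3258 K/W
Q = ΔT/ΣR = (121 K − 284.8 K)/0.3258 = -503 W
(Negative Q ⇒ heat flows inward; heat gain = 503 W.)

Q = 503 W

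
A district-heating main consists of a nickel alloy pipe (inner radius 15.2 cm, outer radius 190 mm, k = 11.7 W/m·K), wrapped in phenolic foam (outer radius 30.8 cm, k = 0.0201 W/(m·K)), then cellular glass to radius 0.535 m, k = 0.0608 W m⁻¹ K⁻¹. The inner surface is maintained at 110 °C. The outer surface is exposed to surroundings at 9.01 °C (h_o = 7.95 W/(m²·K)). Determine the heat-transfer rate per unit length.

Q' = 19.0 W/m

Treat each layer as a resistance in series:
  R'_nickel alloy = ln(0.190/0.152)/(2πk) = 0.2231/(2π·11.7) = 0.003035 m·K/W
  R'_phenolic foam = ln(0.308/0.190)/(2πk) = 0.4831/(2π·0.0201) = 3.825 m·K/W
  R'_cellular glass = ln(0.535/0.308)/(2πk) = 0.5522/(2π·0.0608) = 1.445 m·K/W
  R'_conv,out = 1/(2πr h) = 1/(2π·0.535·7.95) = 0.03742 m·K/W
ΣR = 0.003035 + 3.825 + 1.445 + 0.03742 = 5.310 m·K/W
Q' = ΔT/ΣR = (110 °C − 9.01 °C)/5.310 = 19.0 W/m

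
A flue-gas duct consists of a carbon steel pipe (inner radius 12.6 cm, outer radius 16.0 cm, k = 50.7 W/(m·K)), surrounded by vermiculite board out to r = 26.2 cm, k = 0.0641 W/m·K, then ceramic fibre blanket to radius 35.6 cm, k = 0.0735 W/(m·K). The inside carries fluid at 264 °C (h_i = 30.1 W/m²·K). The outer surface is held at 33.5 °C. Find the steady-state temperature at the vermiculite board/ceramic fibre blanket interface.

T = 113 °C

Treat each layer as a resistance in series:
  R'_conv,in = 1/(2πr h) = 1/(2π·0.126·30.1) = 0.04196 m·K/W
  R'_carbon steel = ln(0.160/0.126)/(2πk) = 0.2389/(2π·50.7) = 7.499×10^-4 m·K/W
  R'_vermiculite board = ln(0.262/0.160)/(2πk) = 0.4932/(2π·0.0641) = 1.225 m·K/W
  R'_ceramic fibre blanket = ln(0.356/0.262)/(2πk) = 0.3066/(2π·0.0735) = 0.6639 m·K/W
ΣR = 0.04196 + 7.499×10^-4 + 1.225 + 0.6639 = 1.932 m·K/W
Q' = ΔT/ΣR = (264 °C − 33.5 °C)/1.932 = 119.3 W/m
From the inner boundary to the vermiculite board/ceramic fibre blanket interface, ΣR_partial = 1.268 m·K/W.
T_interface = T_in − Q'·ΣR_partial = 264 °C − (119.3)(1.268) = 113 °C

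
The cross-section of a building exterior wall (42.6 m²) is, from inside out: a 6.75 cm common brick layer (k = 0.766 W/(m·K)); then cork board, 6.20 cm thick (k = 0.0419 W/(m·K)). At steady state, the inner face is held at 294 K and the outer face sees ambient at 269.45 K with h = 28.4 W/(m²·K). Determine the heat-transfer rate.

Treat each layer as a resistance in series:
  R_common brick = L/(kA) = 0.0675/(0.766·42.6) = 0.002069 K/W
  R_cork board = L/(kA) = 0.0620/(0.0419·42.6) = 0.03474 K/W
  R_conv,out = 1/(hA) = 1/(28.4·42.6) = 8.266×10^-4 K/W
ΣR = 0.002069 + 0.03474 + 8.266×10^-4 = 0.03764 K/W
Q = ΔT/ΣR = (294 K − 269.45 K)/0.03764 = 652 W

Q = 652 W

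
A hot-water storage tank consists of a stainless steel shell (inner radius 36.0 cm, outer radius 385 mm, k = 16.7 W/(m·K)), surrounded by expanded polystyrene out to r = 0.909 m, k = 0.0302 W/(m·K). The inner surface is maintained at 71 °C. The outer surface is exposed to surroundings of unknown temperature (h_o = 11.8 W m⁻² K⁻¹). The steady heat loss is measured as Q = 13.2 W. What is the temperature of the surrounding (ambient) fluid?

T_out = 18.8 °C

Series resistances:
  R_stainless steel = (1/0.360 − 1/0.385)/(4πk) = 0.1804/(4π·16.7) = 8.595×10^-4 K/W
  R_expanded polystyrene = (1/0.385 − 1/0.909)/(4πk) = 1.497/(4π·0.0302) = 3.945 K/W
  R_conv,out = 1/(4πr²h) = 1/(4π·0.909²·11.8) = 0.008162 K/W
ΣR = 3.954 K/W
ΔT = Q·ΣR = 13.2 × 3.954 = 52.19 K
Heat flows outward, so T_out = T_in − ΔT = 71 − 52.19 = 18.8 °C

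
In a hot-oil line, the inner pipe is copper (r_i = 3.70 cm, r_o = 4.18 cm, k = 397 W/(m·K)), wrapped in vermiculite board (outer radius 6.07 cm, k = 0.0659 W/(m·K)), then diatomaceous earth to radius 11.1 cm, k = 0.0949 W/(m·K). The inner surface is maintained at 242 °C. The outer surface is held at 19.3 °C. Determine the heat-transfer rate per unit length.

Resistance network (inner→outer):
  R'_copper = ln(0.0418/0.0370)/(2πk) = 0.1220/(2π·397) = 4.890×10^-5 m·K/W
  R'_vermiculite board = ln(0.0607/0.0418)/(2πk) = 0.3730/(2π·0.0659) = 0.9009 m·K/W
  R'_diatomaceous earth = ln(0.111/0.0607)/(2πk) = 0.6036/(2π·0.0949) = 1.012 m·K/W
ΣR = 4.890×10^-5 + 0.9009 + 1.012 = 1.913 m·K/W
Q' = ΔT/ΣR = (242 °C − 19.3 °C)/1.913 = 116 W/m

Q' = 116 W/m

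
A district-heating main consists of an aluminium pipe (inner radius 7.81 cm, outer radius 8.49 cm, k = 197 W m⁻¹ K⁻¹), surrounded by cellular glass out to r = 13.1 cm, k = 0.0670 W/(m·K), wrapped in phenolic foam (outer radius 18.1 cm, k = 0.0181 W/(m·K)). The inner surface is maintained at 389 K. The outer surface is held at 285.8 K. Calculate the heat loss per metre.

Q' = 26.6 W/m

Resistance network (inner→outer):
  R'_aluminium = ln(0.0849/0.0781)/(2πk) = 0.08348/(2π·197) = 6.745×10^-5 m·K/W
  R'_cellular glass = ln(0.131/0.0849)/(2πk) = 0.4337/(2π·0.0670) = 1.030 m·K/W
  R'_phenolic foam = ln(0.181/0.131)/(2πk) = 0.3233/(2π·0.0181) = 2.843 m·K/W
ΣR = 6.745×10^-5 + 1.030 + 2.843 = 3.873 m·K/W
Q' = ΔT/ΣR = (389 K − 285.8 K)/3.873 = 26.6 W/m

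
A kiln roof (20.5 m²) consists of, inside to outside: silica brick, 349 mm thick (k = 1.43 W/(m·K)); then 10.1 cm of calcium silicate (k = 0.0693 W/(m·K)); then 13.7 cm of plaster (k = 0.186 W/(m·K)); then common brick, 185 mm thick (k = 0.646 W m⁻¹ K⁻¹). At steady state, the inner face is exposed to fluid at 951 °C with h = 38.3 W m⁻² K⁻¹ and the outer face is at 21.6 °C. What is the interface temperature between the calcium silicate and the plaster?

T = 367 °C

Series thermal resistances, inner to outer:
  R_conv,in = 1/(hA) = 1/(38.3·20.5) = 0.001274 K/W
  R_silica brick = L/(kA) = 0.349/(1.43·20.5) = 0.01191 K/W
  R_calcium silicate = L/(kA) = 0.101/(0.0693·20.5) = 0.07109 K/W
  R_plaster = L/(kA) = 0.137/(0.186·20.5) = 0.03593 K/W
  R_common brick = L/(kA) = 0.185/(0.646·20.5) = 0.01397 K/W
ΣR = 0.001274 + 0.01191 + 0.07109 + 0.03593 + 0.01397 = 0.1342 K/W
Q = ΔT/ΣR = (951 °C − 21.6 °C)/0.1342 = 6925 W
From the inner boundary to the calcium silicate/plaster interface, ΣR_partial = 0.08427 K/W.
T_interface = T_in − Q·ΣR_partial = 951 °C − (6925)(0.08427) = 367 °C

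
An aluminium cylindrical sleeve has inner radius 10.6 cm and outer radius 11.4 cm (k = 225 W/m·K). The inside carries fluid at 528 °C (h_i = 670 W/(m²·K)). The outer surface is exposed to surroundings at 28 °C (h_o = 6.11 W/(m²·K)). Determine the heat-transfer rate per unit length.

Q' = 2170 W/m

Series thermal resistances, inner to outer:
  R'_conv,in = 1/(2πr h) = 1/(2π·0.106·670) = 0.002241 m·K/W
  R'_aluminium = ln(0.114/0.106)/(2πk) = 0.07276/(2π·225) = 5.147×10^-5 m·K/W
  R'_conv,out = 1/(2πr h) = 1/(2π·0.114·6.11) = 0.2285 m·K/W
ΣR = 0.002241 + 5.147×10^-5 + 0.2285 = 0.2308 m·K/W
Q' = ΔT/ΣR = (528 °C − 28 °C)/0.2308 = 2170 W/m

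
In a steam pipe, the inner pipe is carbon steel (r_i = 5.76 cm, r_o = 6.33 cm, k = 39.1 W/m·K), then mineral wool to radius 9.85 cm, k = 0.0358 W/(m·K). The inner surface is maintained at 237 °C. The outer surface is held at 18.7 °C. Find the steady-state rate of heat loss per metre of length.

Series thermal resistances, inner to outer:
  R'_carbon steel = ln(0.0633/0.0576)/(2πk) = 0.09436/(2π·39.1) = 3.841×10^-4 m·K/W
  R'_mineral wool = ln(0.0985/0.0633)/(2πk) = 0.4422/(2π·0.0358) = 1.966 m·K/W
ΣR = 3.841×10^-4 + 1.966 = 1.966 m·K/W
Q' = ΔT/ΣR = (237 °C − 18.7 °C)/1.966 = 111 W/m

Q' = 111 W/m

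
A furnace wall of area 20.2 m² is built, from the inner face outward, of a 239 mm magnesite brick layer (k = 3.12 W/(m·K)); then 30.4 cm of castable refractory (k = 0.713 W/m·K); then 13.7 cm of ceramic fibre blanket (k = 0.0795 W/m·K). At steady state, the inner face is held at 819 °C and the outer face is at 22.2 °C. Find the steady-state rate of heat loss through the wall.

Series thermal resistances, inner to outer:
  R_magnesite brick = L/(kA) = 0.239/(3.12·20.2) = 0.003792 K/W
  R_castable refractory = L/(kA) = 0.304/(0.713·20.2) = 0.02111 K/W
  R_ceramic fibre blanket = L/(kA) = 0.137/(0.0795·20.2) = 0.08531 K/W
ΣR = 0.003792 + 0.02111 + 0.08531 = 0.1102 K/W
Q = ΔT/ΣR = (819 °C − 22.2 °C)/0.1102 = 7230 W

Q = 7230 W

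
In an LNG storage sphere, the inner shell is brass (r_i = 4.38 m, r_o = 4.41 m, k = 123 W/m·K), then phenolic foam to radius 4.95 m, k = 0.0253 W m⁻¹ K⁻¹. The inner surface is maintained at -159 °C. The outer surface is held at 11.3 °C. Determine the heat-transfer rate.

Resistance network (inner→outer):
  R_brass = (1/4.38 − 1/4.41)/(4πk) = 0.001553/(4π·123) = 1.005×10^-6 K/W
  R_phenolic foam = (1/4.41 − 1/4.95)/(4πk) = 0.02474/(4π·0.0253) = 0.07781 K/W
ΣR = 1.005×10^-6 + 0.07781 = 0.07781 K/W
Q = ΔT/ΣR = (-159 °C − 11.3 °C)/0.07781 = -2190 W
(Negative Q ⇒ heat flows inward; heat gain = 2190 W.)

Q = 2.19 kW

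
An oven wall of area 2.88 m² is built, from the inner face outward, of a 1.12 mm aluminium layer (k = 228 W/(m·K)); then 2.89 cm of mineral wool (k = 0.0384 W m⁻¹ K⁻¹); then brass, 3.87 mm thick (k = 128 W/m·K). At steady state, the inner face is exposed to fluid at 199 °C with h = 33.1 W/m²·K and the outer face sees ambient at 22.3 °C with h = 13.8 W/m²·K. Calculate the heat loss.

Q = 595 W

Series thermal resistances, inner to outer:
  R_conv,in = 1/(hA) = 1/(33.1·2.88) = 0.01049 K/W
  R_aluminium = L/(kA) = 0.00112/(228·2.88) = 1.706×10^-6 K/W
  R_mineral wool = L/(kA) = 0.0289/(0.0384·2.88) = 0.2613 K/W
  R_brass = L/(kA) = 0.00387/(128·2.88) = 1.050×10^-5 K/W
  R_conv,out = 1/(hA) = 1/(13.8·2.88) = 0.02516 K/W
ΣR = 0.01049 + 1.706×10^-6 + 0.2613 + 1.050×10^-5 + 0.02516 = 0.2970 K/W
Q = ΔT/ΣR = (199 °C − 22.3 °C)/0.2970 = 595 W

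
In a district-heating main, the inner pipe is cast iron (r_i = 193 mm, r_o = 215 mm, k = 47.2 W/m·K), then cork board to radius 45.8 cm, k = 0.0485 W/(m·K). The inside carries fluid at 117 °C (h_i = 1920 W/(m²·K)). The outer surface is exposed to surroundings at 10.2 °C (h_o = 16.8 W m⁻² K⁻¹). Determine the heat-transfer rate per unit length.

Resistance network (inner→outer):
  R'_conv,in = 1/(2πr h) = 1/(2π·0.193·1920) = 4.295×10^-4 m·K/W
  R'_cast iron = ln(0.215/0.193)/(2πk) = 0.1079/(2π·47.2) = 3.640×10^-4 m·K/W
  R'_cork board = ln(0.458/0.215)/(2πk) = 0.7562/(2π·0.0485) = 2.482 m·K/W
  R'_conv,out = 1/(2πr h) = 1/(2π·0.458·16.8) = 0.02068 m·K/W
ΣR = 4.295×10^-4 + 3.640×10^-4 + 2.482 + 0.02068 = 2.503 m·K/W
Q' = ΔT/ΣR = (117 °C − 10.2 °C)/2.503 = 42.7 W/m

Q' = 42.7 W/m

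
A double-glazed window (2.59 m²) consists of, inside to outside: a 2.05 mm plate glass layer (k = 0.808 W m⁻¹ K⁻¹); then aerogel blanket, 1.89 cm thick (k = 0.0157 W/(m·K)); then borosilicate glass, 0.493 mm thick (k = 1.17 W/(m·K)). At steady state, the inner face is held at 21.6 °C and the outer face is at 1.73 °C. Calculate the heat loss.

Q = 42.6 W

Treat each layer as a resistance in series:
  R_plate glass = L/(kA) = 0.00205/(0.808·2.59) = 9.796×10^-4 K/W
  R_aerogel blanket = L/(kA) = 0.0189/(0.0157·2.59) = 0.4648 K/W
  R_borosilicate glass = L/(kA) = 4.93×10^-4/(1.17·2.59) = 1.627×10^-4 K/W
ΣR = 9.796×10^-4 + 0.4648 + 1.627×10^-4 = 0.4659 K/W
Q = ΔT/ΣR = (21.6 °C − 1.73 °C)/0.4659 = 42.6 W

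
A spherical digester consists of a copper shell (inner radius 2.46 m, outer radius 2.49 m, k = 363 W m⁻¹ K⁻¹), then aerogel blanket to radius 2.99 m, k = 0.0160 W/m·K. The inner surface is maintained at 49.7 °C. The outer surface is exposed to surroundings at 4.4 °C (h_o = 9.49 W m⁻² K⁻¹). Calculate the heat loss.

Q = 135 W

Series thermal resistances, inner to outer:
  R_copper = (1/2.46 − 1/2.49)/(4πk) = 0.004898/(4π·363) = 1.074×10^-6 K/W
  R_aerogel blanket = (1/2.49 − 1/2.99)/(4πk) = 0.06716/(4π·0.0160) = 0.3340 K/W
  R_conv,out = 1/(4πr²h) = 1/(4π·2.99²·9.49) = 9.380×10^-4 K/W
ΣR = 1.074×10^-6 + 0.3340 + 9.380×10^-4 = 0.3349 K/W
Q = ΔT/ΣR = (49.7 °C − 4.4 °C)/0.3349 = 135 W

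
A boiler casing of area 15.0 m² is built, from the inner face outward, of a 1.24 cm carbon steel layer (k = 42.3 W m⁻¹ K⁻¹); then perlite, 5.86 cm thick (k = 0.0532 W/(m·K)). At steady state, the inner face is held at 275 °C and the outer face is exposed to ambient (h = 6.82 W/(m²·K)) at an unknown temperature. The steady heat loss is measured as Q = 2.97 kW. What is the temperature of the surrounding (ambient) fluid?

T_out = 27.8 °C

Sum the resistances:
  R_carbon steel = L/(kA) = 0.0124/(42.3·15.0) = 1.954×10^-5 K/W
  R_perlite = L/(kA) = 0.0586/(0.0532·15.0) = 0.07343 K/W
  R_conv,out = 1/(hA) = 1/(6.82·15.0) = 0.009775 K/W
ΣR = 0.08323 K/W
ΔT = Q·ΣR = 2970 × 0.08323 = 247.2 K
Heat flows outward, so T_out = T_in − ΔT = 275 − 247.2 = 27.8 °C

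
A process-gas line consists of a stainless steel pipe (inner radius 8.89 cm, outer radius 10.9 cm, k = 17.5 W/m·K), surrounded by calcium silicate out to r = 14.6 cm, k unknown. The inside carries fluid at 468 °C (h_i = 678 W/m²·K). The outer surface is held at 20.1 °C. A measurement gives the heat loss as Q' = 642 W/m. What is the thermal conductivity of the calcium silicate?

k = 0.0671 W/m·K

ΣR = ΔT/Q' = |468 − 20.1|/642 = 0.6977 m·K/W
Known resistances:
  R'_conv,in = 1/(2πr h) = 1/(2π·0.0889·678) = 0.002641 m·K/W
  R'_stainless steel = ln(0.109/0.0889)/(2πk) = 0.2038/(2π·17.5) = 0.001854 m·K/W
R_calcium silicate = ΣR − ΣR_known = 0.6977 − 0.004495 = 0.6932 m·K/W
ln(r₂/r₁)/(2πk) = 0.6932 ⇒ k = 0.2923/(2π·0.6932) = 0.0671 W/m·K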